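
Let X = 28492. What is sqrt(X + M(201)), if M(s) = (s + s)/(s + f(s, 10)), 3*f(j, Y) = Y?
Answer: sqrt(10707149626)/613 ≈ 168.80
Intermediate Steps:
f(j, Y) = Y/3
M(s) = 2*s/(10/3 + s) (M(s) = (s + s)/(s + (1/3)*10) = (2*s)/(s + 10/3) = (2*s)/(10/3 + s) = 2*s/(10/3 + s))
sqrt(X + M(201)) = sqrt(28492 + 6*201/(10 + 3*201)) = sqrt(28492 + 6*201/(10 + 603)) = sqrt(28492 + 6*201/613) = sqrt(28492 + 6*201*(1/613)) = sqrt(28492 + 1206/613) = sqrt(17466802/613) = sqrt(10707149626)/613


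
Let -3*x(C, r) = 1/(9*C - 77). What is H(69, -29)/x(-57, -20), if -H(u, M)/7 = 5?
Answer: -61950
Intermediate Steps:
H(u, M) = -35 (H(u, M) = -7*5 = -35)
x(C, r) = -1/(3*(-77 + 9*C)) (x(C, r) = -1/(3*(9*C - 77)) = -1/(3*(-77 + 9*C)))
H(69, -29)/x(-57, -20) = -35/((-1/(-231 + 27*(-57)))) = -35/((-1/(-231 - 1539))) = -35/((-1/(-1770))) = -35/((-1*(-1/1770))) = -35/1/1770 = -35*1770 = -61950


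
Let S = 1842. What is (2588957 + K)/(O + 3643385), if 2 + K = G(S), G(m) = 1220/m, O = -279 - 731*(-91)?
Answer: 2384428165/3416566467 ≈ 0.69790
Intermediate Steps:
O = 66242 (O = -279 + 66521 = 66242)
K = -1232/921 (K = -2 + 1220/1842 = -2 + 1220*(1/1842) = -2 + 610/921 = -1232/921 ≈ -1.3377)
(2588957 + K)/(O + 3643385) = (2588957 - 1232/921)/(66242 + 3643385) = (2384428165/921)/3709627 = (2384428165/921)*(1/3709627) = 2384428165/3416566467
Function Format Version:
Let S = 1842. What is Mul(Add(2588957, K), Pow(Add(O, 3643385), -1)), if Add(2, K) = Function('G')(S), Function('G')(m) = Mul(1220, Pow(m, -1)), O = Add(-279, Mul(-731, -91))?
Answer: Rational(2384428165, 3416566467) ≈ 0.69790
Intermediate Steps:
O = 66242 (O = Add(-279, 66521) = 66242)
K = Rational(-1232, 921) (K = Add(-2, Mul(1220, Pow(1842, -1))) = Add(-2, Mul(1220, Rational(1, 1842))) = Add(-2, Rational(610, 921)) = Rational(-1232, 921) ≈ -1.3377)
Mul(Add(2588957, K), Pow(Add(O, 3643385), -1)) = Mul(Add(2588957, Rational(-1232, 921)), Pow(Add(66242, 3643385), -1)) = Mul(Rational(2384428165, 921), Pow(3709627, -1)) = Mul(Rational(2384428165, 921), Rational(1, 3709627)) = Rational(2384428165, 3416566467)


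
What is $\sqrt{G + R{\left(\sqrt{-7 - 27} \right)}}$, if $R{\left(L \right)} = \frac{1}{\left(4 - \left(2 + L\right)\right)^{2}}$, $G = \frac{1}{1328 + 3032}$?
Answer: $\frac{\sqrt{1090} \sqrt{\frac{-2165 + 2 i \sqrt{34}}{15 + 2 i \sqrt{34}}}}{2180} \approx 0.052862 + 0.15278 i$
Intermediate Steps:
$G = \frac{1}{4360} \approx 0.00022936$
$R{\left(L \right)} = \frac{1}{\left(2 - L\right)^{2}}$
$\sqrt{G + R{\left(\sqrt{-7 - 27} \right)}} = \sqrt{\frac{1}{4360} + \frac{1}{\left(-2 + \sqrt{-7 - 27}\right)^{2}}} = \sqrt{\frac{1}{4360} + \frac{1}{\left(-2 + \sqrt{-34}\right)^{2}}} = \sqrt{\frac{1}{4360} + \frac{1}{\left(-2 + i \sqrt{34}\right)^{2}}}$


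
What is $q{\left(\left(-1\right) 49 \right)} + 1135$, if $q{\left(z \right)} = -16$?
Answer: $1119$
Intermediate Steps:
$q{\left(\left(-1\right) 49 \right)} + 1135 = -16 + 1135 = 1119$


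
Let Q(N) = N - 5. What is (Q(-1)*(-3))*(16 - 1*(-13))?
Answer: 522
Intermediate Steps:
Q(N) = -5 + N
(Q(-1)*(-3))*(16 - 1*(-13)) = ((-5 - 1)*(-3))*(16 - 1*(-13)) = (-6*(-3))*(16 + 13) = 18*29 = 522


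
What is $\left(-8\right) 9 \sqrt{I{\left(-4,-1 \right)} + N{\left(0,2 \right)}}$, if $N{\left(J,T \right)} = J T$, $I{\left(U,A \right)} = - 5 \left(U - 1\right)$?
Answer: $-360$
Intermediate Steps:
$I{\left(U,A \right)} = 5 - 5 U$ ($I{\left(U,A \right)} = - 5 \left(-1 + U\right) = 5 - 5 U$)
$\left(-8\right) 9 \sqrt{I{\left(-4,-1 \right)} + N{\left(0,2 \right)}} = \left(-8\right) 9 \sqrt{\left(5 - -20\right) + 0 \cdot 2} = - 72 \sqrt{\left(5 + 20\right) + 0} = - 72 \sqrt{25 + 0} = - 72 \sqrt{25} = \left(-72\right) 5 = -360$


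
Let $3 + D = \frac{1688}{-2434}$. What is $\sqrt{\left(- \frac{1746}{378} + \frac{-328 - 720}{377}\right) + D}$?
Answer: $\frac{2 i \sqrt{257435161028409}}{9634989} \approx 3.3305 i$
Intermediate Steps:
$D = - \frac{4495}{1217}$ ($D = -3 + \frac{1688}{-2434} = -3 + 1688 \left(- \frac{1}{2434}\right) = -3 - \frac{844}{1217} = - \frac{4495}{1217} \approx -3.6935$)
$\sqrt{\left(- \frac{1746}{378} + \frac{-328 - 720}{377}\right) + D} = \sqrt{\left(- \frac{1746}{378} + \frac{-328 - 720}{377}\right) - \frac{4495}{1217}} = \sqrt{\left(\left(-1746\right) \frac{1}{378} + \left(-328 - 720\right) \frac{1}{377}\right) - \frac{4495}{1217}} = \sqrt{\left(- \frac{97}{21} - \frac{1048}{377}\right) - \frac{4495}{1217}} = \sqrt{- \frac{58577}{7917} - \frac{4495}{1217}} = \sqrt{- \frac{106875124}{9634989}} = \frac{2 i \sqrt{257435161028409}}{9634989}$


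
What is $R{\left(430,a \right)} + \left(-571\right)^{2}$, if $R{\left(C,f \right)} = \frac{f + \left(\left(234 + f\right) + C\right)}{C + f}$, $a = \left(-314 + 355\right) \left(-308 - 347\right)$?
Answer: $\frac{1230812353}{3775} \approx 3.2604 \cdot 10^{5}$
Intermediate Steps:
$a = -26855$ ($a = 41 \left(-655\right) = -26855$)
$R{\left(C,f \right)} = \frac{234 + C + 2 f}{C + f}$ ($R{\left(C,f \right)} = \frac{f + \left(234 + C + f\right)}{C + f} = \frac{234 + C + 2 f}{C + f}$)
$R{\left(430,a \right)} + \left(-571\right)^{2} = \frac{234 + 430 + 2 \left(-26855\right)}{430 - 26855} + \left(-571\right)^{2} = \frac{234 + 430 - 53710}{-26425} + 326041 = \left(- \frac{1}{26425}\right) \left(-53046\right) + 326041 = \frac{7578}{3775} + 326041 = \frac{1230812353}{3775}$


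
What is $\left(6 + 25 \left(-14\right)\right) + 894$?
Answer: $550$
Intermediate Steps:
$\left(6 + 25 \left(-14\right)\right) + 894 = \left(6 - 350\right) + 894 = -344 + 894 = 550$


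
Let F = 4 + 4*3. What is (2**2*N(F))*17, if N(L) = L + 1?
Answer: 1156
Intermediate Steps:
F = 16 (F = 4 + 12 = 16)
N(L) = 1 + L
(2**2*N(F))*17 = (2**2*(1 + 16))*17 = (4*17)*17 = 68*17 = 1156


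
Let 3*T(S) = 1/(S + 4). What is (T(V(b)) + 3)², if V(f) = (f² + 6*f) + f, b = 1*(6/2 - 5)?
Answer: 2809/324 ≈ 8.6698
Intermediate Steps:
b = -2 (b = 1*(6*(½) - 5) = 1*(3 - 5) = 1*(-2) = -2)
V(f) = f² + 7*f
T(S) = 1/(3*(4 + S)) (T(S) = 1/(3*(S + 4)) = 1/(3*(4 + S)))
(T(V(b)) + 3)² = (1/(3*(4 - 2*(7 - 2))) + 3)² = (1/(3*(4 - 2*5)) + 3)² = (1/(3*(4 - 10)) + 3)² = ((⅓)/(-6) + 3)² = ((⅓)*(-⅙) + 3)² = (-1/18 + 3)² = (53/18)² = 2809/324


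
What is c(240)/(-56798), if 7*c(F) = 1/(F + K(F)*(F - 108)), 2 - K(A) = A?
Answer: 1/12395141136 ≈ 8.0677e-11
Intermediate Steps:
K(A) = 2 - A
c(F) = 1/(7*(F + (-108 + F)*(2 - F))) (c(F) = 1/(7*(F + (2 - F)*(F - 108))) = 1/(7*(F + (2 - F)*(-108 + F))) = 1/(7*(F + (-108 + F)*(2 - F))))
c(240)/(-56798) = 1/(-1512 - 7*240² + 777*240*(-56798)) = -1/56798/(-1512 - 7*57600 + 186480) = -1/56798/(-1512 - 403200 + 186480) = -1/56798/(-218232) = -1/218232*(-1/56798) = 1/12395141136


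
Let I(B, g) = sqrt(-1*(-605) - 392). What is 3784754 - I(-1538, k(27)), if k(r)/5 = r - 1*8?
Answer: 3784754 - sqrt(213) ≈ 3.7847e+6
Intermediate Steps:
k(r) = -40 + 5*r (k(r) = 5*(r - 1*8) = 5*(r - 8) = 5*(-8 + r) = -40 + 5*r)
I(B, g) = sqrt(213) (I(B, g) = sqrt(605 - 392) = sqrt(213))
3784754 - I(-1538, k(27)) = 3784754 - sqrt(213)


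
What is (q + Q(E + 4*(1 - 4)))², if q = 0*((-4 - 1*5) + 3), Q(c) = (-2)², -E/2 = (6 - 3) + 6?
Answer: 16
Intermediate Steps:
E = -18 (E = -2*((6 - 3) + 6) = -2*(3 + 6) = -2*9 = -18)
Q(c) = 4
q = 0 (q = 0*((-4 - 5) + 3) = 0*(-9 + 3) = 0*(-6) = 0)
(q + Q(E + 4*(1 - 4)))² = (0 + 4)² = 4² = 16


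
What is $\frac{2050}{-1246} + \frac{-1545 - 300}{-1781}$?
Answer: $- \frac{676090}{1109563} \approx -0.60933$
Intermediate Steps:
$\frac{2050}{-1246} + \frac{-1545 - 300}{-1781} = 2050 \left(- \frac{1}{1246}\right) + \left(-1545 - 300\right) \left(- \frac{1}{1781}\right) = - \frac{1025}{623} - - \frac{1845}{1781} = - \frac{1025}{623} + \frac{1845}{1781} = - \frac{676090}{1109563}$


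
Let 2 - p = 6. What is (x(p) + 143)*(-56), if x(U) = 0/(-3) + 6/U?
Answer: -7924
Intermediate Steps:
p = -4 (p = 2 - 1*6 = 2 - 6 = -4)
x(U) = 6/U (x(U) = 0*(-⅓) + 6/U = 0 + 6/U = 6/U)
(x(p) + 143)*(-56) = (6/(-4) + 143)*(-56) = (6*(-¼) + 143)*(-56) = (-3/2 + 143)*(-56) = (283/2)*(-56) = -7924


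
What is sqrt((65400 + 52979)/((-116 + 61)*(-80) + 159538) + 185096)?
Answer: sqrt(4974598022069526)/163938 ≈ 430.23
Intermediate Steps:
sqrt((65400 + 52979)/((-116 + 61)*(-80) + 159538) + 185096) = sqrt(118379/(-55*(-80) + 159538) + 185096) = sqrt(118379/(4400 + 159538) + 185096) = sqrt(118379/163938 + 185096) = sqrt(30344386427/163938) = sqrt(4974598022069526)/163938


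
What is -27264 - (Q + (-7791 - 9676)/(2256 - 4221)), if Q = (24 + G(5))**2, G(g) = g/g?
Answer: -54819352/1965 ≈ -27898.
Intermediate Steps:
G(g) = 1
Q = 625 (Q = (24 + 1)**2 = 25**2 = 625)
-27264 - (Q + (-7791 - 9676)/(2256 - 4221)) = -27264 - (625 + (-7791 - 9676)/(2256 - 4221)) = -27264 - (625 - 17467/(-1965)) = -27264 - (625 - 17467*(-1/1965)) = -27264 - (625 + 17467/1965) = -27264 - 1*1245592/1965 = -27264 - 1245592/1965 = -54819352/1965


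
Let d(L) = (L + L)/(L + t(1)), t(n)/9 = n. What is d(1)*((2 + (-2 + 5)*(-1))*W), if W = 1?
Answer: -1/5 ≈ -0.20000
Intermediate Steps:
t(n) = 9*n
d(L) = 2*L/(9 + L) (d(L) = (L + L)/(L + 9*1) = (2*L)/(L + 9) = (2*L)/(9 + L) = 2*L/(9 + L))
d(1)*((2 + (-2 + 5)*(-1))*W) = (2*1/(9 + 1))*((2 + (-2 + 5)*(-1))*1) = (2*1/10)*((2 + 3*(-1))*1) = (2*1*(1/10))*((2 - 3)*1) = (-1*1)/5 = (1/5)*(-1) = -1/5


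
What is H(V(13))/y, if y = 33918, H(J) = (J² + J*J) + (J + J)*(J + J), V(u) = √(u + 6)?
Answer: 19/5653 ≈ 0.0033610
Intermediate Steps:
V(u) = √(6 + u)
H(J) = 6*J² (H(J) = (J² + J²) + (2*J)*(2*J) = 2*J² + 4*J² = 6*J²)
H(V(13))/y = (6*(√(6 + 13))²)/33918 = (6*(√19)²)*(1/33918) = (6*19)*(1/33918) = 114*(1/33918) = 19/5653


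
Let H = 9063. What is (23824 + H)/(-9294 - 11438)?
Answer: -32887/20732 ≈ -1.5863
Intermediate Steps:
(23824 + H)/(-9294 - 11438) = (23824 + 9063)/(-9294 - 11438) = 32887/(-20732) = 32887*(-1/20732) = -32887/20732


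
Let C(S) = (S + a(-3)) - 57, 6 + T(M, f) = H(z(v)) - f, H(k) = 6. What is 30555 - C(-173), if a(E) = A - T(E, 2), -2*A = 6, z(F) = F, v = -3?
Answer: 30786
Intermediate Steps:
T(M, f) = -f (T(M, f) = -6 + (6 - f) = -f)
A = -3 (A = -½*6 = -3)
a(E) = -1 (a(E) = -3 - (-1)*2 = -3 - 1*(-2) = -3 + 2 = -1)
C(S) = -58 + S (C(S) = (S - 1) - 57 = (-1 + S) - 57 = -58 + S)
30555 - C(-173) = 30555 - (-58 - 173) = 30555 - 1*(-231) = 30555 + 231 = 30786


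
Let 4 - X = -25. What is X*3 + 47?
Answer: 134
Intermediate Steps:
X = 29 (X = 4 - 1*(-25) = 4 + 25 = 29)
X*3 + 47 = 29*3 + 47 = 87 + 47 = 134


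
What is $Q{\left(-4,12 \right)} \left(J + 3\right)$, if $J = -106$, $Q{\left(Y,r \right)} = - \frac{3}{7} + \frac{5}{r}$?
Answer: $\frac{103}{84} \approx 1.2262$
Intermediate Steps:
$Q{\left(Y,r \right)} = - \frac{3}{7} + \frac{5}{r}$ ($Q{\left(Y,r \right)} = \left(-3\right) \frac{1}{7} + \frac{5}{r} = - \frac{3}{7} + \frac{5}{r}$)
$Q{\left(-4,12 \right)} \left(J + 3\right) = \left(- \frac{3}{7} + \frac{5}{12}\right) \left(-106 + 3\right) = \left(- \frac{3}{7} + 5 \cdot \frac{1}{12}\right) \left(-103\right) = \left(- \frac{3}{7} + \frac{5}{12}\right) \left(-103\right) = \left(- \frac{1}{84}\right) \left(-103\right) = \frac{103}{84}$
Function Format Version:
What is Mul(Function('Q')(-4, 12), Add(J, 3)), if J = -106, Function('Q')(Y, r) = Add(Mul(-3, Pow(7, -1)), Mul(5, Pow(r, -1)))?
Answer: Rational(103, 84) ≈ 1.2262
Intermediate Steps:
Function('Q')(Y, r) = Add(Rational(-3, 7), Mul(5, Pow(r, -1))) (Function('Q')(Y, r) = Add(Mul(-3, Rational(1, 7)), Mul(5, Pow(r, -1))) = Add(Rational(-3, 7), Mul(5, Pow(r, -1))))
Mul(Function('Q')(-4, 12), Add(J, 3)) = Mul(Add(Rational(-3, 7), Mul(5, Pow(12, -1))), Add(-106, 3)) = Mul(Add(Rational(-3, 7), Mul(5, Rational(1, 12))), -103) = Mul(Add(Rational(-3, 7), Rational(5, 12)), -103) = Mul(Rational(-1, 84), -103) = Rational(103, 84)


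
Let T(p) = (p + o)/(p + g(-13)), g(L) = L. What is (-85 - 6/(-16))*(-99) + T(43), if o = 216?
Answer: 1006381/120 ≈ 8386.5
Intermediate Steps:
T(p) = (216 + p)/(-13 + p) (T(p) = (p + 216)/(p - 13) = (216 + p)/(-13 + p))
(-85 - 6/(-16))*(-99) + T(43) = (-85 - 6/(-16))*(-99) + (216 + 43)/(-13 + 43) = (-85 - 6*(-1/16))*(-99) + 259/30 = (-85 + 3/8)*(-99) + (1/30)*259 = -677/8*(-99) + 259/30 = 67023/8 + 259/30 = 1006381/120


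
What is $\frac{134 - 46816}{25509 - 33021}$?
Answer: $\frac{23341}{3756} \approx 6.2143$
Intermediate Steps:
$\frac{134 - 46816}{25509 - 33021} = - \frac{46682}{-7512} = \left(-46682\right) \left(- \frac{1}{7512}\right) = \frac{23341}{3756}$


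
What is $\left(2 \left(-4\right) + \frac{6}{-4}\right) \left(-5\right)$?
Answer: $\frac{95}{2} \approx 47.5$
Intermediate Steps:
$\left(2 \left(-4\right) + \frac{6}{-4}\right) \left(-5\right) = \left(-8 + 6 \left(- \frac{1}{4}\right)\right) \left(-5\right) = \left(-8 - \frac{3}{2}\right) \left(-5\right) = \left(- \frac{19}{2}\right) \left(-5\right) = \frac{95}{2}$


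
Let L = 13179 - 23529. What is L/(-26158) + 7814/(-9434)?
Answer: -26689178/61693643 ≈ -0.43261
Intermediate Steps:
L = -10350
L/(-26158) + 7814/(-9434) = -10350/(-26158) + 7814/(-9434) = -10350*(-1/26158) + 7814*(-1/9434) = 5175/13079 - 3907/4717 = -26689178/61693643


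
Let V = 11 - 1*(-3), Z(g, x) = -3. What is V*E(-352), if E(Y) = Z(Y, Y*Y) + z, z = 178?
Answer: 2450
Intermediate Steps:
V = 14 (V = 11 + 3 = 14)
E(Y) = 175 (E(Y) = -3 + 178 = 175)
V*E(-352) = 14*175 = 2450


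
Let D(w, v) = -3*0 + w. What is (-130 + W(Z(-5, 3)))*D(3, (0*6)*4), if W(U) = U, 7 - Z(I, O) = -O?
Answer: -360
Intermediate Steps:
Z(I, O) = 7 + O (Z(I, O) = 7 - (-1)*O = 7 + O)
D(w, v) = w (D(w, v) = 0 + w = w)
(-130 + W(Z(-5, 3)))*D(3, (0*6)*4) = (-130 + (7 + 3))*3 = (-130 + 10)*3 = -120*3 = -360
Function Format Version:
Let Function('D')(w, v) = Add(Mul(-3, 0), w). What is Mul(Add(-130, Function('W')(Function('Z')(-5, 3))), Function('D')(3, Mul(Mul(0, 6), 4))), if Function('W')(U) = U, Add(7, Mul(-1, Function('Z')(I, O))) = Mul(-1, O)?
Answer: -360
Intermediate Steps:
Function('Z')(I, O) = Add(7, O) (Function('Z')(I, O) = Add(7, Mul(-1, Mul(-1, O))) = Add(7, O))
Function('D')(w, v) = w (Function('D')(w, v) = Add(0, w) = w)
Mul(Add(-130, Function('W')(Function('Z')(-5, 3))), Function('D')(3, Mul(Mul(0, 6), 4))) = Mul(Add(-130, Add(7, 3)), 3) = Mul(Add(-130, 10), 3) = Mul(-120, 3) = -360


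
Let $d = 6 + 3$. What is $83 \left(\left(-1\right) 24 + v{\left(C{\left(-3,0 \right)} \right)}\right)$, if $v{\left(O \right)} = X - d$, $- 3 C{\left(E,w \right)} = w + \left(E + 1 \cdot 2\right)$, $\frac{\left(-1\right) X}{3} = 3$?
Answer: $-3486$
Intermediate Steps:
$X = -9$ ($X = \left(-3\right) 3 = -9$)
$C{\left(E,w \right)} = - \frac{2}{3} - \frac{E}{3} - \frac{w}{3}$ ($C{\left(E,w \right)} = - \frac{w + \left(E + 1 \cdot 2\right)}{3} = - \frac{w + \left(E + 2\right)}{3} = - \frac{w + \left(2 + E\right)}{3} = - \frac{2 + E + w}{3} = - \frac{2}{3} - \frac{E}{3} - \frac{w}{3}$)
$d = 9$
$v{\left(O \right)} = -18$ ($v{\left(O \right)} = -9 - 9 = -18$)
$83 \left(\left(-1\right) 24 + v{\left(C{\left(-3,0 \right)} \right)}\right) = 83 \left(\left(-1\right) 24 - 18\right) = 83 \left(-24 - 18\right) = 83 \left(-42\right) = -3486$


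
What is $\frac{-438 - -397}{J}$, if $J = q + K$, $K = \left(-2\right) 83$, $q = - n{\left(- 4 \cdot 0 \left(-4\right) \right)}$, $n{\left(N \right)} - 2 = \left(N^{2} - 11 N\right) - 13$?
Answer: $\frac{41}{155} \approx 0.26452$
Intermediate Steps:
$n{\left(N \right)} = -11 + N^{2} - 11 N$ ($n{\left(N \right)} = 2 - \left(13 - N^{2} + 11 N\right) = -11 + N^{2} - 11 N$)
$q = 11$ ($q = - (-11 + \left(- 4 \cdot 0 \left(-4\right)\right)^{2} - 11 \left(- 4 \cdot 0 \left(-4\right)\right)) = - (-11 + \left(\left(-4\right) 0\right)^{2} - 11 \left(\left(-4\right) 0\right)) = - (-11 + 0^{2} - 0) = - (-11 + 0 + 0) = \left(-1\right) \left(-11\right) = 11$)
$K = -166$
$J = -155$ ($J = 11 - 166 = -155$)
$\frac{-438 - -397}{J} = \frac{-438 - -397}{-155} = \left(-438 + 397\right) \left(- \frac{1}{155}\right) = \left(-41\right) \left(- \frac{1}{155}\right) = \frac{41}{155}$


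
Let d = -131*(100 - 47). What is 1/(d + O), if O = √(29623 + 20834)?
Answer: -6943/48154792 - 11*√417/48154792 ≈ -0.00014885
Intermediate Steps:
d = -6943 (d = -131*53 = -6943)
O = 11*√417 (O = √50457 = 11*√417 ≈ 224.63)
1/(d + O) = 1/(-6943 + 11*√417)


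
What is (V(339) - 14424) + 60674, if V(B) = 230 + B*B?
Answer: 161401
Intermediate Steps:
V(B) = 230 + B**2
(V(339) - 14424) + 60674 = ((230 + 339**2) - 14424) + 60674 = ((230 + 114921) - 14424) + 60674 = (115151 - 14424) + 60674 = 100727 + 60674 = 161401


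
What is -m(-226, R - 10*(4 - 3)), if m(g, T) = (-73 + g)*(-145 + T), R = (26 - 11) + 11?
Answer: -38571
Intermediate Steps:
R = 26 (R = 15 + 11 = 26)
m(g, T) = (-145 + T)*(-73 + g)
-m(-226, R - 10*(4 - 3)) = -(10585 - 145*(-226) - 73*(26 - 10*(4 - 3)) + (26 - 10*(4 - 3))*(-226)) = -(10585 + 32770 - 73*(26 - 10*1) + (26 - 10*1)*(-226)) = -(10585 + 32770 - 73*(26 - 10) + (26 - 10)*(-226)) = -(10585 + 32770 - 73*16 + 16*(-226)) = -(10585 + 32770 - 1168 - 3616) = -1*38571 = -38571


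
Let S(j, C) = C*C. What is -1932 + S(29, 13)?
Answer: -1763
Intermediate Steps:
S(j, C) = C²
-1932 + S(29, 13) = -1932 + 13² = -1932 + 169 = -1763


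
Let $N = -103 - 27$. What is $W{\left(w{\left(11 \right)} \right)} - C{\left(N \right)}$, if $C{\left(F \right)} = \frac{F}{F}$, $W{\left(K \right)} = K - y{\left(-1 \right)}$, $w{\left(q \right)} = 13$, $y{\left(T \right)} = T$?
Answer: $13$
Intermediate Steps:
$N = -130$ ($N = -103 - 27 = -130$)
$W{\left(K \right)} = 1 + K$ ($W{\left(K \right)} = K - -1 = K + 1 = 1 + K$)
$C{\left(F \right)} = 1$
$W{\left(w{\left(11 \right)} \right)} - C{\left(N \right)} = \left(1 + 13\right) - 1 = 14 - 1 = 13$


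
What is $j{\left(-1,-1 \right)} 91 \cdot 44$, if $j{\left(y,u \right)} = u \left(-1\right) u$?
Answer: $-4004$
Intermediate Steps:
$j{\left(y,u \right)} = - u^{2}$ ($j{\left(y,u \right)} = - u u = - u^{2}$)
$j{\left(-1,-1 \right)} 91 \cdot 44 = - \left(-1\right)^{2} \cdot 91 \cdot 44 = \left(-1\right) 1 \cdot 91 \cdot 44 = \left(-1\right) 91 \cdot 44 = \left(-91\right) 44 = -4004$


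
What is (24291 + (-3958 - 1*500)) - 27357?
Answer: -7524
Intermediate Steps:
(24291 + (-3958 - 1*500)) - 27357 = (24291 + (-3958 - 500)) - 27357 = (24291 - 4458) - 27357 = 19833 - 27357 = -7524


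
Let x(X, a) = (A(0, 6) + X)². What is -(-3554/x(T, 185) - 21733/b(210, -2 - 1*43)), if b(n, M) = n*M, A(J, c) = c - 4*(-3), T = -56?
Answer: 275356/1705725 ≈ 0.16143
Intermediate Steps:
A(J, c) = 12 + c (A(J, c) = c + 12 = 12 + c)
x(X, a) = (18 + X)² (x(X, a) = ((12 + 6) + X)² = (18 + X)²)
b(n, M) = M*n
-(-3554/x(T, 185) - 21733/b(210, -2 - 1*43)) = -(-3554/(18 - 56)² - 21733*1/(210*(-2 - 1*43))) = -(-3554/((-38)²) - 21733*1/(210*(-2 - 43))) = -(-3554/1444 - 21733/((-45*210))) = -(-3554*1/1444 - 21733/(-9450)) = -(-1777/722 - 21733*(-1/9450)) = -(-1777/722 + 21733/9450) = -1*(-275356/1705725) = 275356/1705725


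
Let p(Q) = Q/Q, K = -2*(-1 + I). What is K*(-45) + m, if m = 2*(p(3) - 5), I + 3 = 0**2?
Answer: -368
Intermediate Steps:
I = -3 (I = -3 + 0**2 = -3 + 0 = -3)
K = 8 (K = -2*(-1 - 3) = -2*(-4) = 8)
p(Q) = 1
m = -8 (m = 2*(1 - 5) = 2*(-4) = -8)
K*(-45) + m = 8*(-45) - 8 = -360 - 8 = -368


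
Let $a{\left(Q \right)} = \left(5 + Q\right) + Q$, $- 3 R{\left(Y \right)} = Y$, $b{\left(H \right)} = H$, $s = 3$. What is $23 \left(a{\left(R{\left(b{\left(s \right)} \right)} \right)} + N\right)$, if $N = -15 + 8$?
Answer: $-92$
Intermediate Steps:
$N = -7$
$R{\left(Y \right)} = - \frac{Y}{3}$
$a{\left(Q \right)} = 5 + 2 Q$
$23 \left(a{\left(R{\left(b{\left(s \right)} \right)} \right)} + N\right) = 23 \left(\left(5 + 2 \left(\left(- \frac{1}{3}\right) 3\right)\right) - 7\right) = 23 \left(\left(5 + 2 \left(-1\right)\right) - 7\right) = 23 \left(\left(5 - 2\right) - 7\right) = 23 \left(3 - 7\right) = 23 \left(-4\right) = -92$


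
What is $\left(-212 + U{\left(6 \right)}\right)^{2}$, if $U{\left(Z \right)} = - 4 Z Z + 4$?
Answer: $123904$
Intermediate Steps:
$U{\left(Z \right)} = 4 - 4 Z^{2}$ ($U{\left(Z \right)} = - 4 Z^{2} + 4 = 4 - 4 Z^{2}$)
$\left(-212 + U{\left(6 \right)}\right)^{2} = \left(-212 + \left(4 - 4 \cdot 6^{2}\right)\right)^{2} = \left(-212 + \left(4 - 144\right)\right)^{2} = \left(-212 - 140\right)^{2} = \left(-352\right)^{2} = 123904$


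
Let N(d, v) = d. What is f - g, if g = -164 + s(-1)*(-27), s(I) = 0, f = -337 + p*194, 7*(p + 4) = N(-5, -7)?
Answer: -7613/7 ≈ -1087.6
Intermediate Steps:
p = -33/7 (p = -4 + (⅐)*(-5) = -4 - 5/7 = -33/7 ≈ -4.7143)
f = -8761/7 (f = -337 - 33/7*194 = -337 - 6402/7 = -8761/7 ≈ -1251.6)
g = -164 (g = -164 + 0*(-27) = -164 + 0 = -164)
f - g = -8761/7 - 1*(-164) = -8761/7 + 164 = -7613/7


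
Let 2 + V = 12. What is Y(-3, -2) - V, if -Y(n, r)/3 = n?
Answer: -1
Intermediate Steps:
V = 10 (V = -2 + 12 = 10)
Y(n, r) = -3*n
Y(-3, -2) - V = -3*(-3) - 1*10 = 9 - 10 = -1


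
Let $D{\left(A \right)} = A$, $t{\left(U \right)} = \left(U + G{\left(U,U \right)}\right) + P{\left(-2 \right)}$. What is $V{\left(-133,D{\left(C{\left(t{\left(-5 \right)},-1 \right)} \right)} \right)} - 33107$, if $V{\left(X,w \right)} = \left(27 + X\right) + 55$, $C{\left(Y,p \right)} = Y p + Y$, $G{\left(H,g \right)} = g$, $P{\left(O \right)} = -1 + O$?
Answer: $-33158$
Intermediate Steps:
$t{\left(U \right)} = -3 + 2 U$ ($t{\left(U \right)} = \left(U + U\right) - 3 = 2 U - 3 = -3 + 2 U$)
$C{\left(Y,p \right)} = Y + Y p$
$V{\left(X,w \right)} = 82 + X$
$V{\left(-133,D{\left(C{\left(t{\left(-5 \right)},-1 \right)} \right)} \right)} - 33107 = \left(82 - 133\right) - 33107 = -51 - 33107 = -33158$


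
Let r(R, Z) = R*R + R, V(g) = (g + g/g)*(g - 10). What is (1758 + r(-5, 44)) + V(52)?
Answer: 4004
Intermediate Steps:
V(g) = (1 + g)*(-10 + g) (V(g) = (g + 1)*(-10 + g) = (1 + g)*(-10 + g))
r(R, Z) = R + R² (r(R, Z) = R² + R = R + R²)
(1758 + r(-5, 44)) + V(52) = (1758 - 5*(1 - 5)) + (-10 + 52² - 9*52) = (1758 - 5*(-4)) + (-10 + 2704 - 468) = (1758 + 20) + 2226 = 1778 + 2226 = 4004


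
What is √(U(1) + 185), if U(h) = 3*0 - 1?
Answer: 2*√46 ≈ 13.565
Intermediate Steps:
U(h) = -1 (U(h) = 0 - 1 = -1)
√(U(1) + 185) = √(-1 + 185) = √184 = 2*√46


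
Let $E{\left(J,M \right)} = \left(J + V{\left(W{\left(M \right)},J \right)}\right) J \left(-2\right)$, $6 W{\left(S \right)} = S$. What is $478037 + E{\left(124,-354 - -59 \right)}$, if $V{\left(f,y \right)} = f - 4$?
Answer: $\frac{1381411}{3} \approx 4.6047 \cdot 10^{5}$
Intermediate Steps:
$W{\left(S \right)} = \frac{S}{6}$
$V{\left(f,y \right)} = -4 + f$
$E{\left(J,M \right)} = - 2 J \left(-4 + J + \frac{M}{6}\right)$ ($E{\left(J,M \right)} = \left(J + \left(-4 + \frac{M}{6}\right)\right) J \left(-2\right) = \left(-4 + J + \frac{M}{6}\right) \left(- 2 J\right) = - 2 J \left(-4 + J + \frac{M}{6}\right)$)
$478037 + E{\left(124,-354 - -59 \right)} = 478037 + \frac{1}{3} \cdot 124 \left(24 - \left(-354 - -59\right) - 744\right) = 478037 + \frac{1}{3} \cdot 124 \left(24 - \left(-354 + 59\right) - 744\right) = 478037 + \frac{1}{3} \cdot 124 \left(24 - -295 - 744\right) = 478037 + \frac{1}{3} \cdot 124 \left(24 + 295 - 744\right) = 478037 + \frac{1}{3} \cdot 124 \left(-425\right) = 478037 - \frac{52700}{3} = \frac{1381411}{3}$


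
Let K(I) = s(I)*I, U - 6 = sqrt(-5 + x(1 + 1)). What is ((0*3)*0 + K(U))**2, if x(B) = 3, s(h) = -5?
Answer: 850 + 300*I*sqrt(2) ≈ 850.0 + 424.26*I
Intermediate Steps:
U = 6 + I*sqrt(2) (U = 6 + sqrt(-5 + 3) = 6 + sqrt(-2) = 6 + I*sqrt(2) ≈ 6.0 + 1.4142*I)
K(I) = -5*I
((0*3)*0 + K(U))**2 = ((0*3)*0 - 5*(6 + I*sqrt(2)))**2 = (0*0 + (-30 - 5*I*sqrt(2)))**2 = (0 + (-30 - 5*I*sqrt(2)))**2 = (-30 - 5*I*sqrt(2))**2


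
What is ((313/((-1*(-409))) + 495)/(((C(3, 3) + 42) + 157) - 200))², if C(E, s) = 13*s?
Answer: 28472896/167281 ≈ 170.21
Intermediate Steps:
((313/((-1*(-409))) + 495)/(((C(3, 3) + 42) + 157) - 200))² = ((313/((-1*(-409))) + 495)/(((13*3 + 42) + 157) - 200))² = ((313/409 + 495)/(((39 + 42) + 157) - 200))² = ((313*(1/409) + 495)/((81 + 157) - 200))² = ((313/409 + 495)/(238 - 200))² = ((202768/409)/38)² = ((202768/409)*(1/38))² = (5336/409)² = 28472896/167281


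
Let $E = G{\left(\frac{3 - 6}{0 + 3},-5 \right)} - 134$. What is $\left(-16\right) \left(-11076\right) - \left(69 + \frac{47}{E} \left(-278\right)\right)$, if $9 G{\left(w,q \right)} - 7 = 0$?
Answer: $\frac{212281659}{1199} \approx 1.7705 \cdot 10^{5}$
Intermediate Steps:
$G{\left(w,q \right)} = \frac{7}{9}$ ($G{\left(w,q \right)} = \frac{7}{9} + \frac{1}{9} \cdot 0 = \frac{7}{9} + 0 = \frac{7}{9}$)
$E = - \frac{1199}{9}$ ($E = \frac{7}{9} - 134 = - \frac{1199}{9} \approx -133.22$)
$\left(-16\right) \left(-11076\right) - \left(69 + \frac{47}{E} \left(-278\right)\right) = \left(-16\right) \left(-11076\right) - \left(69 + \frac{47}{- \frac{1199}{9}} \left(-278\right)\right) = 177216 - \left(69 + 47 \left(- \frac{9}{1199}\right) \left(-278\right)\right) = 177216 - \left(69 - - \frac{117594}{1199}\right) = 177216 - \left(69 + \frac{117594}{1199}\right) = 177216 - \frac{200325}{1199} = \frac{212281659}{1199}$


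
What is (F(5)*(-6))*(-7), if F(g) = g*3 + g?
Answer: 840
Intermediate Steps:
F(g) = 4*g (F(g) = 3*g + g = 4*g)
(F(5)*(-6))*(-7) = ((4*5)*(-6))*(-7) = (20*(-6))*(-7) = -120*(-7) = 840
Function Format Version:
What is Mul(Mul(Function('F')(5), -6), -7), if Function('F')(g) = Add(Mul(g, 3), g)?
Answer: 840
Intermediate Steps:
Function('F')(g) = Mul(4, g) (Function('F')(g) = Add(Mul(3, g), g) = Mul(4, g))
Mul(Mul(Function('F')(5), -6), -7) = Mul(Mul(Mul(4, 5), -6), -7) = Mul(Mul(20, -6), -7) = Mul(-120, -7) = 840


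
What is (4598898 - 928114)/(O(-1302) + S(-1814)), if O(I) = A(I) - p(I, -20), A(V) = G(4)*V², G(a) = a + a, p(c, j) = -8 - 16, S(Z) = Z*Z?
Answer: 917696/4213063 ≈ 0.21782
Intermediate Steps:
S(Z) = Z²
p(c, j) = -24
G(a) = 2*a
A(V) = 8*V² (A(V) = (2*4)*V² = 8*V²)
O(I) = 24 + 8*I² (O(I) = 8*I² - 1*(-24) = 8*I² + 24 = 24 + 8*I²)
(4598898 - 928114)/(O(-1302) + S(-1814)) = (4598898 - 928114)/((24 + 8*(-1302)²) + (-1814)²) = 3670784/((24 + 8*1695204) + 3290596) = 3670784/((24 + 13561632) + 3290596) = 3670784/(13561656 + 3290596) = 3670784/16852252 = 3670784*(1/16852252) = 917696/4213063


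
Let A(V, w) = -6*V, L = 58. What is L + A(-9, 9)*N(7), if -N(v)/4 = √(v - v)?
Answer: 58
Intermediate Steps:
N(v) = 0 (N(v) = -4*√(v - v) = -4*√0 = -4*0 = 0)
L + A(-9, 9)*N(7) = 58 - 6*(-9)*0 = 58 + 54*0 = 58 + 0 = 58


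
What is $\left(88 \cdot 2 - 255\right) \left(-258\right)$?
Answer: $20382$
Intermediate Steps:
$\left(88 \cdot 2 - 255\right) \left(-258\right) = \left(176 - 255\right) \left(-258\right) = \left(-79\right) \left(-258\right) = 20382$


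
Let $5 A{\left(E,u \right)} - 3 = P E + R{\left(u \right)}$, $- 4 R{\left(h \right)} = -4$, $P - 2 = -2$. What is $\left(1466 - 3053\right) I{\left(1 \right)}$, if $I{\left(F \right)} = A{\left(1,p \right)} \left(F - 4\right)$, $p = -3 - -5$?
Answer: $\frac{19044}{5} \approx 3808.8$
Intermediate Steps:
$P = 0$ ($P = 2 - 2 = 0$)
$R{\left(h \right)} = 1$ ($R{\left(h \right)} = \left(- \frac{1}{4}\right) \left(-4\right) = 1$)
$p = 2$ ($p = -3 + 5 = 2$)
$A{\left(E,u \right)} = \frac{4}{5}$ ($A{\left(E,u \right)} = \frac{3}{5} + \frac{0 E + 1}{5} = \frac{3}{5} + \frac{0 + 1}{5} = \frac{3}{5} + \frac{1}{5} \cdot 1 = \frac{3}{5} + \frac{1}{5} = \frac{4}{5}$)
$I{\left(F \right)} = - \frac{16}{5} + \frac{4 F}{5}$ ($I{\left(F \right)} = \frac{4 \left(F - 4\right)}{5} = \frac{4 \left(-4 + F\right)}{5} = - \frac{16}{5} + \frac{4 F}{5}$)
$\left(1466 - 3053\right) I{\left(1 \right)} = \left(1466 - 3053\right) \left(- \frac{16}{5} + \frac{4}{5} \cdot 1\right) = - 1587 \left(- \frac{16}{5} + \frac{4}{5}\right) = \left(-1587\right) \left(- \frac{12}{5}\right) = \frac{19044}{5}$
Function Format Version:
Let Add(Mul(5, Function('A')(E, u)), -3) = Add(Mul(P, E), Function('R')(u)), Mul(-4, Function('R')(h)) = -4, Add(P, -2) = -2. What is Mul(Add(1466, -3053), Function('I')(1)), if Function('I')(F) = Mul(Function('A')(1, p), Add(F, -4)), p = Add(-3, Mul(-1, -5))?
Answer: Rational(19044, 5) ≈ 3808.8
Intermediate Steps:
P = 0 (P = Add(2, -2) = 0)
Function('R')(h) = 1 (Function('R')(h) = Mul(Rational(-1, 4), -4) = 1)
p = 2 (p = Add(-3, 5) = 2)
Function('A')(E, u) = Rational(4, 5) (Function('A')(E, u) = Add(Rational(3, 5), Mul(Rational(1, 5), Add(Mul(0, E), 1))) = Add(Rational(3, 5), Mul(Rational(1, 5), Add(0, 1))) = Add(Rational(3, 5), Mul(Rational(1, 5), 1)) = Add(Rational(3, 5), Rational(1, 5)) = Rational(4, 5))
Function('I')(F) = Add(Rational(-16, 5), Mul(Rational(4, 5), F)) (Function('I')(F) = Mul(Rational(4, 5), Add(F, -4)) = Mul(Rational(4, 5), Add(-4, F)) = Add(Rational(-16, 5), Mul(Rational(4, 5), F)))
Mul(Add(1466, -3053), Function('I')(1)) = Mul(Add(1466, -3053), Add(Rational(-16, 5), Mul(Rational(4, 5), 1))) = Mul(-1587, Add(Rational(-16, 5), Rational(4, 5))) = Mul(-1587, Rational(-12, 5)) = Rational(19044, 5)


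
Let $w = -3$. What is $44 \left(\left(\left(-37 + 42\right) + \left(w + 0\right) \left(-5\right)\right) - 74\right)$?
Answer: $-2376$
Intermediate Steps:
$44 \left(\left(\left(-37 + 42\right) + \left(w + 0\right) \left(-5\right)\right) - 74\right) = 44 \left(\left(\left(-37 + 42\right) + \left(-3 + 0\right) \left(-5\right)\right) - 74\right) = 44 \left(\left(5 - -15\right) - 74\right) = 44 \left(\left(5 + 15\right) - 74\right) = 44 \left(20 - 74\right) = 44 \left(-54\right) = -2376$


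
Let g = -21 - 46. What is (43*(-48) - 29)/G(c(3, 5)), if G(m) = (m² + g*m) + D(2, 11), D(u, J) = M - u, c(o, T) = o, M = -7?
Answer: 2093/201 ≈ 10.413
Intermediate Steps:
g = -67
D(u, J) = -7 - u
G(m) = -9 + m² - 67*m (G(m) = (m² - 67*m) + (-7 - 1*2) = (m² - 67*m) + (-7 - 2) = (m² - 67*m) - 9 = -9 + m² - 67*m)
(43*(-48) - 29)/G(c(3, 5)) = (43*(-48) - 29)/(-9 + 3² - 67*3) = (-2064 - 29)/(-9 + 9 - 201) = -2093/(-201) = -2093*(-1/201) = 2093/201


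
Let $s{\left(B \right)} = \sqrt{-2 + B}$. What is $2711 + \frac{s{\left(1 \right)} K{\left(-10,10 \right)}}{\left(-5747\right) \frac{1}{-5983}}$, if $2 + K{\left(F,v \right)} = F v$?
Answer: $2711 - \frac{610266 i}{5747} \approx 2711.0 - 106.19 i$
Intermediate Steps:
$K{\left(F,v \right)} = -2 + F v$
$2711 + \frac{s{\left(1 \right)} K{\left(-10,10 \right)}}{\left(-5747\right) \frac{1}{-5983}} = 2711 + \frac{\sqrt{-2 + 1} \left(-2 - 100\right)}{\left(-5747\right) \frac{1}{-5983}} = 2711 + \frac{\sqrt{-1} \left(-2 - 100\right)}{\left(-5747\right) \left(- \frac{1}{5983}\right)} = 2711 + \frac{i \left(-102\right)}{\frac{5747}{5983}} = 2711 + - 102 i \frac{5983}{5747} = 2711 - \frac{610266 i}{5747}$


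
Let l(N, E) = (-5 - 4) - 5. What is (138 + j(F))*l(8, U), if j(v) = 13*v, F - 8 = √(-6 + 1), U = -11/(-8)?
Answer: -3388 - 182*I*√5 ≈ -3388.0 - 406.96*I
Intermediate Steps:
U = 11/8 (U = -11*(-⅛) = 11/8 ≈ 1.3750)
l(N, E) = -14 (l(N, E) = -9 - 5 = -14)
F = 8 + I*√5 (F = 8 + √(-6 + 1) = 8 + √(-5) = 8 + I*√5 ≈ 8.0 + 2.2361*I)
(138 + j(F))*l(8, U) = (138 + 13*(8 + I*√5))*(-14) = (138 + (104 + 13*I*√5))*(-14) = (242 + 13*I*√5)*(-14) = -3388 - 182*I*√5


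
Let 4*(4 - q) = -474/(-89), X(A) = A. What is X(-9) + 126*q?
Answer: 29124/89 ≈ 327.24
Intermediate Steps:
q = 475/178 (q = 4 - (-237)/(2*(-89)) = 4 - (-237)*(-1)/(2*89) = 4 - ¼*474/89 = 4 - 237/178 = 475/178 ≈ 2.6685)
X(-9) + 126*q = -9 + 126*(475/178) = -9 + 29925/89 = 29124/89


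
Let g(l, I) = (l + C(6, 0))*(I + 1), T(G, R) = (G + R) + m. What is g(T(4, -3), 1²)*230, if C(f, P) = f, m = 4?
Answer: 5060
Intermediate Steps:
T(G, R) = 4 + G + R (T(G, R) = (G + R) + 4 = 4 + G + R)
g(l, I) = (1 + I)*(6 + l) (g(l, I) = (l + 6)*(I + 1) = (6 + l)*(1 + I) = (1 + I)*(6 + l))
g(T(4, -3), 1²)*230 = (6 + (4 + 4 - 3) + 6*1² + 1²*(4 + 4 - 3))*230 = (6 + 5 + 6*1 + 1*5)*230 = (6 + 5 + 6 + 5)*230 = 22*230 = 5060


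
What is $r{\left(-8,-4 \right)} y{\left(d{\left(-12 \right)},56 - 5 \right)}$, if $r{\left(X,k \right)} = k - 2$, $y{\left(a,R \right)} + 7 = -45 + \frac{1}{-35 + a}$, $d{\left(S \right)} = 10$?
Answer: $\frac{7806}{25} \approx 312.24$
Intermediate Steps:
$y{\left(a,R \right)} = -52 + \frac{1}{-35 + a}$ ($y{\left(a,R \right)} = -7 - \left(45 - \frac{1}{-35 + a}\right) = -52 + \frac{1}{-35 + a}$)
$r{\left(X,k \right)} = -2 + k$
$r{\left(-8,-4 \right)} y{\left(d{\left(-12 \right)},56 - 5 \right)} = \left(-2 - 4\right) \frac{1821 - 520}{-35 + 10} = - 6 \frac{1821 - 520}{-25} = - 6 \left(\left(- \frac{1}{25}\right) 1301\right) = \left(-6\right) \left(- \frac{1301}{25}\right) = \frac{7806}{25}$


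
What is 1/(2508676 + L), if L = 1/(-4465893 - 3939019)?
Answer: 8404912/21085201016511 ≈ 3.9862e-7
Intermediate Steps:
L = -1/8404912 (L = 1/(-8404912) = -1/8404912 ≈ -1.1898e-7)
1/(2508676 + L) = 1/(2508676 - 1/8404912) = 1/(21085201016511/8404912) = 8404912/21085201016511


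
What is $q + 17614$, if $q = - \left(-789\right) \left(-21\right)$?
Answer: $1045$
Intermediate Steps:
$q = -16569$ ($q = \left(-1\right) 16569 = -16569$)
$q + 17614 = -16569 + 17614 = 1045$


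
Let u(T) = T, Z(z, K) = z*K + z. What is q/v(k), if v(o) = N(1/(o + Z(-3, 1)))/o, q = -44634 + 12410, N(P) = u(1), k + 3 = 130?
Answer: -4092448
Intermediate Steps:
Z(z, K) = z + K*z (Z(z, K) = K*z + z = z + K*z)
k = 127 (k = -3 + 130 = 127)
N(P) = 1
q = -32224
v(o) = 1/o
q/v(k) = -32224/(1/127) = -32224/1/127 = -32224*127 = -4092448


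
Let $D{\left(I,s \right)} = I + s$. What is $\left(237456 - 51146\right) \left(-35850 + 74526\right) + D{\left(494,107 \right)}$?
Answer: $7205726161$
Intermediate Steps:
$\left(237456 - 51146\right) \left(-35850 + 74526\right) + D{\left(494,107 \right)} = \left(237456 - 51146\right) \left(-35850 + 74526\right) + \left(494 + 107\right) = 186310 \cdot 38676 + 601 = 7205725560 + 601 = 7205726161$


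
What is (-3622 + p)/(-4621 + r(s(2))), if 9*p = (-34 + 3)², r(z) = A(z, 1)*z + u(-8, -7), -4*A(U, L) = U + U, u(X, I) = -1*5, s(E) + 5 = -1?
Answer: 31637/41796 ≈ 0.75694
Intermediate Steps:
s(E) = -6 (s(E) = -5 - 1 = -6)
u(X, I) = -5
A(U, L) = -U/2 (A(U, L) = -(U + U)/4 = -U/2)
r(z) = -5 - z²/2 (r(z) = (-z/2)*z - 5 = -z²/2 - 5 = -5 - z²/2)
p = 961/9 (p = (-34 + 3)²/9 = (⅑)*(-31)² = (⅑)*961 = 961/9 ≈ 106.78)
(-3622 + p)/(-4621 + r(s(2))) = (-3622 + 961/9)/(-4621 + (-5 - ½*(-6)²)) = -31637/(9*(-4621 + (-5 - ½*36))) = -31637/(9*(-4621 + (-5 - 18))) = -31637/(9*(-4621 - 23)) = -31637/9/(-4644) = -31637/9*(-1/4644) = 31637/41796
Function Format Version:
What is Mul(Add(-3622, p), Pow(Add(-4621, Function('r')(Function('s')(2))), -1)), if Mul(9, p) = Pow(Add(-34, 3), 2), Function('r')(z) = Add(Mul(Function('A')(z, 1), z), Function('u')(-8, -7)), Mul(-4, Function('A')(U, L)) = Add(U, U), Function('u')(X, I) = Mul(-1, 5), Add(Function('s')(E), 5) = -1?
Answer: Rational(31637, 41796) ≈ 0.75694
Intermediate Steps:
Function('s')(E) = -6 (Function('s')(E) = Add(-5, -1) = -6)
Function('u')(X, I) = -5
Function('A')(U, L) = Mul(Rational(-1, 2), U) (Function('A')(U, L) = Mul(Rational(-1, 4), Add(U, U)) = Mul(Rational(-1, 4), Mul(2, U)) = Mul(Rational(-1, 2), U))
Function('r')(z) = Add(-5, Mul(Rational(-1, 2), Pow(z, 2))) (Function('r')(z) = Add(Mul(Mul(Rational(-1, 2), z), z), -5) = Add(Mul(Rational(-1, 2), Pow(z, 2)), -5) = Add(-5, Mul(Rational(-1, 2), Pow(z, 2))))
p = Rational(961, 9) (p = Mul(Rational(1, 9), Pow(Add(-34, 3), 2)) = Mul(Rational(1, 9), Pow(-31, 2)) = Mul(Rational(1, 9), 961) = Rational(961, 9) ≈ 106.78)
Mul(Add(-3622, p), Pow(Add(-4621, Function('r')(Function('s')(2))), -1)) = Mul(Add(-3622, Rational(961, 9)), Pow(Add(-4621, Add(-5, Mul(Rational(-1, 2), Pow(-6, 2)))), -1)) = Mul(Rational(-31637, 9), Pow(Add(-4621, Add(-5, Mul(Rational(-1, 2), 36))), -1)) = Mul(Rational(-31637, 9), Pow(Add(-4621, Add(-5, -18)), -1)) = Mul(Rational(-31637, 9), Pow(Add(-4621, -23), -1)) = Mul(Rational(-31637, 9), Pow(-4644, -1)) = Mul(Rational(-31637, 9), Rational(-1, 4644)) = Rational(31637, 41796)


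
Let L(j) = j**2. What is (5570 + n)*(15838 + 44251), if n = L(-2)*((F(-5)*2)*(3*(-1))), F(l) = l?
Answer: 341906410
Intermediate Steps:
n = 120 (n = (-2)**2*((-5*2)*(3*(-1))) = 4*(-10*(-3)) = 4*30 = 120)
(5570 + n)*(15838 + 44251) = (5570 + 120)*(15838 + 44251) = 5690*60089 = 341906410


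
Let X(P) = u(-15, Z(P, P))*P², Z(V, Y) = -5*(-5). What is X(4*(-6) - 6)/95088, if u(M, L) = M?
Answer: -1125/7924 ≈ -0.14197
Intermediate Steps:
Z(V, Y) = 25
X(P) = -15*P²
X(4*(-6) - 6)/95088 = -15*(4*(-6) - 6)²/95088 = -15*(-24 - 6)²*(1/95088) = -15*(-30)²*(1/95088) = -15*900*(1/95088) = -13500*1/95088 = -1125/7924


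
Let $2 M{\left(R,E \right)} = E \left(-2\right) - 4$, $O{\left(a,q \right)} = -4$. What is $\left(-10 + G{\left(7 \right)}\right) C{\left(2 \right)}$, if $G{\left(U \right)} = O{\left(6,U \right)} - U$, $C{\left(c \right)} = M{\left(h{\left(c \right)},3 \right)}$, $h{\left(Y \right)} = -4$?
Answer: $105$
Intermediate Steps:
$M{\left(R,E \right)} = -2 - E$ ($M{\left(R,E \right)} = \frac{E \left(-2\right) - 4}{2} = \frac{- 2 E - 4}{2} = \frac{-4 - 2 E}{2} = -2 - E$)
$C{\left(c \right)} = -5$ ($C{\left(c \right)} = -2 - 3 = -5$)
$G{\left(U \right)} = -4 - U$
$\left(-10 + G{\left(7 \right)}\right) C{\left(2 \right)} = \left(-10 - 11\right) \left(-5\right) = \left(-21\right) \left(-5\right) = 105$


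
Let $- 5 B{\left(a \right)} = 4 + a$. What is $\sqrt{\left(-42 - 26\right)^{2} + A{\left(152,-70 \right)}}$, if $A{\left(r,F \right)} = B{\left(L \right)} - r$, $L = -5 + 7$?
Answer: $\frac{\sqrt{111770}}{5} \approx 66.864$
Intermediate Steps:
$L = 2$
$B{\left(a \right)} = - \frac{4}{5} - \frac{a}{5}$ ($B{\left(a \right)} = - \frac{4 + a}{5} = - \frac{4}{5} - \frac{a}{5}$)
$A{\left(r,F \right)} = - \frac{6}{5} - r$ ($A{\left(r,F \right)} = \left(- \frac{4}{5} - \frac{2}{5}\right) - r = - \frac{6}{5} - r$)
$\sqrt{\left(-42 - 26\right)^{2} + A{\left(152,-70 \right)}} = \sqrt{\left(-42 - 26\right)^{2} - \frac{766}{5}} = \sqrt{\left(-68\right)^{2} - \frac{766}{5}} = \sqrt{4624 - \frac{766}{5}} = \sqrt{\frac{22354}{5}} = \frac{\sqrt{111770}}{5}$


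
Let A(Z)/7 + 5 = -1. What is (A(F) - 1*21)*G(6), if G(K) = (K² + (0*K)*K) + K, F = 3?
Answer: -2646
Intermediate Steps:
A(Z) = -42 (A(Z) = -35 + 7*(-1) = -35 - 7 = -42)
G(K) = K + K² (G(K) = (K² + 0*K) + K = (K² + 0) + K = K² + K = K + K²)
(A(F) - 1*21)*G(6) = (-42 - 1*21)*(6*(1 + 6)) = (-42 - 21)*(6*7) = -63*42 = -2646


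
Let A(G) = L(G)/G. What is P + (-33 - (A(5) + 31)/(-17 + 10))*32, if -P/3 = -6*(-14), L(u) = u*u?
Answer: -8004/7 ≈ -1143.4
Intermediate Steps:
L(u) = u**2
A(G) = G (A(G) = G**2/G = G)
P = -252 (P = -(-18)*(-14) = -3*84 = -252)
P + (-33 - (A(5) + 31)/(-17 + 10))*32 = -252 + (-33 - (5 + 31)/(-17 + 10))*32 = -252 + (-33 - 36/(-7))*32 = -252 + (-33 - 36*(-1)/7)*32 = -252 + (-33 - 1*(-36/7))*32 = -252 + (-33 + 36/7)*32 = -252 - 195/7*32 = -252 - 6240/7 = -8004/7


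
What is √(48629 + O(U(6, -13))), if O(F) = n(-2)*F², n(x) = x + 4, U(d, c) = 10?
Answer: √48829 ≈ 220.97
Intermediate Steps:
n(x) = 4 + x
O(F) = 2*F² (O(F) = (4 - 2)*F² = 2*F²)
√(48629 + O(U(6, -13))) = √(48629 + 2*10²) = √(48629 + 2*100) = √(48629 + 200) = √48829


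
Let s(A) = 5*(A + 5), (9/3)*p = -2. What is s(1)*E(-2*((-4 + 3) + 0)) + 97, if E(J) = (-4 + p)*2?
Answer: -183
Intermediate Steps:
p = -⅔ (p = (⅓)*(-2) = -⅔ ≈ -0.66667)
s(A) = 25 + 5*A (s(A) = 5*(5 + A) = 25 + 5*A)
E(J) = -28/3 (E(J) = (-4 - ⅔)*2 = -14/3*2 = -28/3)
s(1)*E(-2*((-4 + 3) + 0)) + 97 = (25 + 5*1)*(-28/3) + 97 = (25 + 5)*(-28/3) + 97 = 30*(-28/3) + 97 = -280 + 97 = -183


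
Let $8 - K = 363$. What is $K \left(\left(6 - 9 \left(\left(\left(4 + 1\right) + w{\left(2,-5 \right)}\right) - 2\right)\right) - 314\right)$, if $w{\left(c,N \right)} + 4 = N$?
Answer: $90170$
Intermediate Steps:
$K = -355$ ($K = 8 - 363 = -355$)
$w{\left(c,N \right)} = -4 + N$
$K \left(\left(6 - 9 \left(\left(\left(4 + 1\right) + w{\left(2,-5 \right)}\right) - 2\right)\right) - 314\right) = - 355 \left(\left(6 - 9 \left(\left(\left(4 + 1\right) - 9\right) - 2\right)\right) - 314\right) = - 355 \left(\left(6 - 9 \left(\left(5 - 9\right) - 2\right)\right) - 314\right) = - 355 \left(\left(6 - 9 \left(-4 - 2\right)\right) - 314\right) = - 355 \left(\left(6 - -54\right) - 314\right) = - 355 \left(\left(6 + 54\right) - 314\right) = - 355 \left(60 - 314\right) = \left(-355\right) \left(-254\right) = 90170$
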